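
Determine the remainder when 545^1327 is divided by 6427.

By square-and-multiply:
545^1 ≡ 545 (mod 6427)
545^2 ≡ 545^2 = 297025 ≡ 1383 (mod 6427)
545^4 ≡ 1383^2 = 1912689 ≡ 3870 (mod 6427)
545^8 ≡ 3870^2 = 14976900 ≡ 1990 (mod 6427)
545^16 ≡ 1990^2 = 3960100 ≡ 1068 (mod 6427)
545^32 ≡ 1068^2 = 1140624 ≡ 3045 (mod 6427)
545^64 ≡ 3045^2 = 9272025 ≡ 4291 (mod 6427)
545^128 ≡ 4291^2 = 18412681 ≡ 5753 (mod 6427)
545^256 ≡ 5753^2 = 33097009 ≡ 4386 (mod 6427)
545^512 ≡ 4386^2 = 19236996 ≡ 985 (mod 6427)
545^1024 ≡ 985^2 = 970225 ≡ 6175 (mod 6427)
545^1327 = 545^1024 · 545^256 · 545^32 · 545^8 · 545^4 · 545^2 · 545^1 ≡ 6175 · 4386 · 3045 · 1990 · 3870 · 1383 · 545 (mod 6427).
Accumulate the product:
6175 · 4386 = 27083550 ≡ 172
172 · 3045 = 523740 ≡ 3153
3153 · 1990 = 6274470 ≡ 1718
1718 · 3870 = 6648660 ≡ 3142
3142 · 1383 = 4345386 ≡ 734
734 · 545 = 400030 ≡ 1556

1556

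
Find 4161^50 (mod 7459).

2292

By square-and-multiply:
50 in binary is 110010, i.e. 50 = 32 + 16 + 2.
4161^1 ≡ 4161 (mod 7459)
4161^2 ≡ 4161^2 = 17313921 ≡ 1582 (mod 7459)
4161^4 ≡ 1582^2 = 2502724 ≡ 3959 (mod 7459)
4161^8 ≡ 3959^2 = 15673681 ≡ 2322 (mod 7459)
4161^16 ≡ 2322^2 = 5391684 ≡ 6286 (mod 7459)
4161^32 ≡ 6286^2 = 39513796 ≡ 3473 (mod 7459)
4161^50 = 4161^32 × 4161^16 × 4161^2 ≡ 3473 × 6286 × 1582 (mod 7459).
Accumulate the product:
3473 × 6286 = 21831278 ≡ 6244
6244 × 1582 = 9878008 ≡ 2292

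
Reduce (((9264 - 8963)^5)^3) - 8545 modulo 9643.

9264 - 8963 = 301
(301)^5 ≡ 5530 (mod 9643)
(5530)^3 ≡ 240 (mod 9643)
240 - 8545 = -8305 ≡ 1338 (mod 9643)

1338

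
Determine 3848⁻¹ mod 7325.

By the extended Euclidean algorithm:
7325 = 1·3848 + 3477
3848 = 1·3477 + 371
3477 = 9·371 + 138
371 = 2·138 + 95
138 = 1·95 + 43
95 = 2·43 + 9
43 = 4·9 + 7
9 = 1·7 + 2
7 = 3·2 + 1
2 = 2·1 + 0
gcd(3848, 7325) = 1, so the inverse exists.
Bézout: 1 = 1701·7325 − 3238·3848.
So 3848⁻¹ ≡ −3238 ≡ 4087 (mod 7325).

4087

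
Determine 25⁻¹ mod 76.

73

Run the extended Euclidean algorithm:
76 = 3·25 + 1
25 = 25·1 + 0
gcd(25, 76) = 1, so the inverse exists.
Back-substitute for 1:
1 = 1·76 − 3·25
So 25⁻¹ ≡ −3 ≡ 73 (mod 76).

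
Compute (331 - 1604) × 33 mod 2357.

417

331 - 1604 = -1273 ≡ 1084 (mod 2357)
1084 × 33 = 35772 ≡ 417 (mod 2357)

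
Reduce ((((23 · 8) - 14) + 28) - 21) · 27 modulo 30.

9

23 · 8 = 184 ≡ 4 (mod 30)
4 - 14 = -10 ≡ 20 (mod 30)
20 + 28 = 48 ≡ 18 (mod 30)
18 - 21 = -3 ≡ 27 (mod 30)
27 · 27 = 729 ≡ 9 (mod 30)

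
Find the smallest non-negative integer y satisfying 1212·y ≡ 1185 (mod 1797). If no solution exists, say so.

gcd(1212, 1797) = 3, and 3 | 1185, so solutions exist.
Divide through by 3: 404·y ≡ 395 mod 599.
404⁻¹ ≡ 43 (mod 599).
y ≡ 43·395 ≡ 213 (mod 599).
The smallest non-negative solution is y = 213.

213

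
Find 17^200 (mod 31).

Compute successive squares:
200 in binary is 11001000, i.e. 200 = 128 + 64 + 8.
17^1 ≡ 17 (mod 31)
17^2 ≡ 17^2 = 289 ≡ 10 (mod 31)
17^4 ≡ 10^2 = 100 ≡ 7 (mod 31)
17^8 ≡ 7^2 = 49 ≡ 18 (mod 31)
17^16 ≡ 18^2 = 324 ≡ 14 (mod 31)
17^32 ≡ 14^2 = 196 ≡ 10 (mod 31)
17^64 ≡ 10^2 = 100 ≡ 7 (mod 31)
17^128 ≡ 7^2 = 49 ≡ 18 (mod 31)
17^200 = 17^128 × 17^64 × 17^8 ≡ 18 × 7 × 18 (mod 31).
Accumulate the product:
18 × 7 = 126 ≡ 2
2 × 18 = 36 ≡ 5

5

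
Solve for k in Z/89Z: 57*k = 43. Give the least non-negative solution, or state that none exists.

gcd(57, 89) = 1, so a unique solution mod 89 exists.
57⁻¹ ≡ 25 (mod 89).
k ≡ 25*43 ≡ 7 (mod 89).

7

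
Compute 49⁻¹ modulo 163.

10

163 = 3×49 + 16
49 = 3×16 + 1
16 = 16×1 + 0
gcd(49, 163) = 1, so the inverse exists.
Back-substitute for 1:
1 = 1×49 − 3×16
  = −3×163 + 10×49
So 49⁻¹ ≡ 10 (mod 163).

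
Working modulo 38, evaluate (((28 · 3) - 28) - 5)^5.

28 · 3 = 84 ≡ 8 (mod 38)
8 - 28 = -20 ≡ 18 (mod 38)
18 - 5 = 13
(13)^5 ≡ 33 (mod 38)

33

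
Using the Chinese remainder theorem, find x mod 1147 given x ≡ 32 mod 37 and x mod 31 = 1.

32

37⁻¹ mod 31: 37·26 ≡ 1 (mod 31), so 37⁻¹ ≡ 26.
x = 32 + 37·((1 − 32)·26 mod 31) = 32 + 37·0 = 32.
Check: 32 mod 37 = 32, 32 mod 31 = 1. ✓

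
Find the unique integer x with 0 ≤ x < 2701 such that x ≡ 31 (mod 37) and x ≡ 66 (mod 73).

37⁻¹ mod 73: 37·2 ≡ 1 (mod 73), so 37⁻¹ ≡ 2.
x = 31 + 37·((66 − 31)·2 mod 73) = 31 + 37·70 = 2621.

2621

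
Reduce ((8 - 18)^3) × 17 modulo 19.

5

8 - 18 = -10 ≡ 9 (mod 19)
(9)^3 ≡ 7 (mod 19)
7 × 17 = 119 ≡ 5 (mod 19)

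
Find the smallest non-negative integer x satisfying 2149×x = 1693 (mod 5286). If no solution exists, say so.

2035

gcd(2149, 5286) = 1, so a unique solution mod 5286 exists.
2149⁻¹ ≡ 1375 (mod 5286).
x ≡ 1375×1693 ≡ 2035 (mod 5286).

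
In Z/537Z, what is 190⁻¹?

472

Run the extended Euclidean algorithm:
537 = 2×190 + 157
190 = 1×157 + 33
157 = 4×33 + 25
33 = 1×25 + 8
25 = 3×8 + 1
8 = 8×1 + 0
gcd(190, 537) = 1, so the inverse exists.
Bézout: 1 = 23×537 − 65×190.
So 190⁻¹ ≡ −65 ≡ 472 (mod 537).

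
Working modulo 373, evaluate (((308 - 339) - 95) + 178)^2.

308 - 339 = -31 ≡ 342 (mod 373)
342 - 95 = 247
247 + 178 = 425 ≡ 52 (mod 373)
(52)^2 ≡ 93 (mod 373)

93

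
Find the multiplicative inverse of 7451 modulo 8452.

8452 = 1*7451 + 1001
7451 = 7*1001 + 444
1001 = 2*444 + 113
444 = 3*113 + 105
113 = 1*105 + 8
105 = 13*8 + 1
8 = 8*1 + 0
gcd(7451, 8452) = 1, so the inverse exists.
Back-substitute for 1:
1 = 1*105 − 13*8
  = −13*113 + 14*105
  = 14*444 − 55*113
  = −55*1001 + 124*444
  = 124*7451 − 923*1001
  = −923*8452 + 1047*7451
So 7451⁻¹ ≡ 1047 (mod 8452).

1047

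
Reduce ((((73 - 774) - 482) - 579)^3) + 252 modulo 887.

206

73 - 774 = -701 ≡ 186 (mod 887)
186 - 482 = -296 ≡ 591 (mod 887)
591 - 579 = 12
(12)^3 ≡ 841 (mod 887)
841 + 252 = 1093 ≡ 206 (mod 887)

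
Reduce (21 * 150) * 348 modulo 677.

21 * 150 = 3150 ≡ 442 (mod 677)
442 * 348 = 153816 ≡ 137 (mod 677)

137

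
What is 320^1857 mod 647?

By square-and-multiply:
1857 in binary is 11101000001, i.e. 1857 = 1024 + 512 + 256 + 64 + 1.
320^1 ≡ 320 (mod 647)
320^2 ≡ 320^2 = 102400 ≡ 174 (mod 647)
320^4 ≡ 174^2 = 30276 ≡ 514 (mod 647)
320^8 ≡ 514^2 = 264196 ≡ 220 (mod 647)
320^16 ≡ 220^2 = 48400 ≡ 522 (mod 647)
320^32 ≡ 522^2 = 272484 ≡ 97 (mod 647)
320^64 ≡ 97^2 = 9409 ≡ 351 (mod 647)
320^128 ≡ 351^2 = 123201 ≡ 271 (mod 647)
320^256 ≡ 271^2 = 73441 ≡ 330 (mod 647)
320^512 ≡ 330^2 = 108900 ≡ 204 (mod 647)
320^1024 ≡ 204^2 = 41616 ≡ 208 (mod 647)
320^1857 = 320^1024 × 320^512 × 320^256 × 320^64 × 320^1 ≡ 208 × 204 × 330 × 351 × 320 (mod 647).
Accumulate the product:
208 × 204 = 42432 ≡ 377
377 × 330 = 124410 ≡ 186
186 × 351 = 65286 ≡ 586
586 × 320 = 187520 ≡ 537

537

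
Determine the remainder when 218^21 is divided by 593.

21 in binary is 10101, i.e. 21 = 16 + 4 + 1.
218^1 ≡ 218 (mod 593)
218^2 ≡ 218^2 = 47524 ≡ 84 (mod 593)
218^4 ≡ 84^2 = 7056 ≡ 533 (mod 593)
218^8 ≡ 533^2 = 284089 ≡ 42 (mod 593)
218^16 ≡ 42^2 = 1764 ≡ 578 (mod 593)
218^21 = 218^16 × 218^4 × 218^1 ≡ 578 × 533 × 218 (mod 593).
Accumulate the product:
578 × 533 = 308074 ≡ 307
307 × 218 = 66926 ≡ 510

510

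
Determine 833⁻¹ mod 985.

By the extended Euclidean algorithm:
985 = 1*833 + 152
833 = 5*152 + 73
152 = 2*73 + 6
73 = 12*6 + 1
6 = 6*1 + 0
gcd(833, 985) = 1, so the inverse exists.
Back-substitute for 1:
1 = 1*73 − 12*6
  = −12*152 + 25*73
  = 25*833 − 137*152
  = −137*985 + 162*833
So 833⁻¹ ≡ 162 (mod 985).

162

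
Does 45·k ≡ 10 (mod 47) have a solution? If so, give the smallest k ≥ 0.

42

gcd(45, 47) = 1, so a unique solution mod 47 exists.
45⁻¹ ≡ 23 (mod 47).
k ≡ 23·10 ≡ 42 (mod 47).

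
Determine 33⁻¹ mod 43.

30

Run the extended Euclidean algorithm:
43 = 1*33 + 10
33 = 3*10 + 3
10 = 3*3 + 1
3 = 3*1 + 0
gcd(33, 43) = 1, so the inverse exists.
Bézout: 1 = 10*43 − 13*33.
So 33⁻¹ ≡ −13 ≡ 30 (mod 43).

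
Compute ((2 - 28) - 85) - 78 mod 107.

25

2 - 28 = -26 ≡ 81 (mod 107)
81 - 85 = -4 ≡ 103 (mod 107)
103 - 78 = 25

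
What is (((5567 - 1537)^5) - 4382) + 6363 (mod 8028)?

5567 - 1537 = 4030
(4030)^5 ≡ 4936 (mod 8028)
4936 - 4382 = 554
554 + 6363 = 6917

6917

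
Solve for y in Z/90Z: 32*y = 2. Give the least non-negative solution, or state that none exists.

31

gcd(32, 90) = 2, and 2 | 2, so solutions exist.
Divide through by 2: 16*y ≡ 1 (mod 45).
16⁻¹ ≡ 31 (mod 45).
y ≡ 31*1 ≡ 31 (mod 45).
The smallest non-negative solution is y = 31.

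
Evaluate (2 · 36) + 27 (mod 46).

2 · 36 = 72 ≡ 26 (mod 46)
26 + 27 = 53 ≡ 7 (mod 46)

7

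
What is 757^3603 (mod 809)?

225

Using repeated squaring:
3603 in binary is 111000010011, i.e. 3603 = 2048 + 1024 + 512 + 16 + 2 + 1.
757^1 ≡ 757 (mod 809)
757^2 ≡ 757^2 = 573049 ≡ 277 (mod 809)
757^4 ≡ 277^2 = 76729 ≡ 683 (mod 809)
757^8 ≡ 683^2 = 466489 ≡ 505 (mod 809)
757^16 ≡ 505^2 = 255025 ≡ 190 (mod 809)
757^32 ≡ 190^2 = 36100 ≡ 504 (mod 809)
757^64 ≡ 504^2 = 254016 ≡ 799 (mod 809)
757^128 ≡ 799^2 = 638401 ≡ 100 (mod 809)
757^256 ≡ 100^2 = 10000 ≡ 292 (mod 809)
757^512 ≡ 292^2 = 85264 ≡ 319 (mod 809)
757^1024 ≡ 319^2 = 101761 ≡ 636 (mod 809)
757^2048 ≡ 636^2 = 404496 ≡ 805 (mod 809)
757^3603 = 757^2048 · 757^1024 · 757^512 · 757^16 · 757^2 · 757^1 ≡ 805 · 636 · 319 · 190 · 277 · 757 (mod 809).
Accumulate the product:
805 · 636 = 511980 ≡ 692
692 · 319 = 220748 ≡ 700
700 · 190 = 133000 ≡ 324
324 · 277 = 89748 ≡ 758
758 · 757 = 573806 ≡ 225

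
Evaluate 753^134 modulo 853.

Compute successive squares:
753^1 ≡ 753 (mod 853)
753^2 ≡ 753^2 = 567009 ≡ 617 (mod 853)
753^4 ≡ 617^2 = 380689 ≡ 251 (mod 853)
753^8 ≡ 251^2 = 63001 ≡ 732 (mod 853)
753^16 ≡ 732^2 = 535824 ≡ 140 (mod 853)
753^32 ≡ 140^2 = 19600 ≡ 834 (mod 853)
753^64 ≡ 834^2 = 695556 ≡ 361 (mod 853)
753^128 ≡ 361^2 = 130321 ≡ 665 (mod 853)
753^134 = 753^128 × 753^4 × 753^2 ≡ 665 × 251 × 617 (mod 853).
Accumulate the product:
665 × 251 = 166915 ≡ 580
580 × 617 = 357860 ≡ 453

453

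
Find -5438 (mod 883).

743

-5438 = -7*883 + 743, so -5438 ≡ 743 (mod 883).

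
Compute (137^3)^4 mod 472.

(137)^3 ≡ 369 (mod 472)
(369)^4 ≡ 121 (mod 472)

121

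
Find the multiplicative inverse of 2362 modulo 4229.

786

Apply the Euclidean algorithm and back-substitute:
4229 = 1×2362 + 1867
2362 = 1×1867 + 495
1867 = 3×495 + 382
495 = 1×382 + 113
382 = 3×113 + 43
113 = 2×43 + 27
43 = 1×27 + 16
27 = 1×16 + 11
16 = 1×11 + 5
11 = 2×5 + 1
5 = 5×1 + 0
gcd(2362, 4229) = 1, so the inverse exists.
Back-substitute for 1:
1 = 1×11 − 2×5
  = −2×16 + 3×11
  = 3×27 − 5×16
  = −5×43 + 8×27
  = 8×113 − 21×43
  = −21×382 + 71×113
  = 71×495 − 92×382
  = −92×1867 + 347×495
  = 347×2362 − 439×1867
  = −439×4229 + 786×2362
So 2362⁻¹ ≡ 786 (mod 4229).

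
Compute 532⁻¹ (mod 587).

587 = 1*532 + 55
532 = 9*55 + 37
55 = 1*37 + 18
37 = 2*18 + 1
18 = 18*1 + 0
gcd(532, 587) = 1, so the inverse exists.
Bézout: 1 = −29*587 + 32*532.
So 532⁻¹ ≡ 32 (mod 587).

32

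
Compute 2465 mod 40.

2465 = 61×40 + 25, so 2465 ≡ 25 (mod 40).

25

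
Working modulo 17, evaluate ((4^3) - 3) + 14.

7

(4)^3 ≡ 13 (mod 17)
13 - 3 = 10
10 + 14 = 24 ≡ 7 (mod 17)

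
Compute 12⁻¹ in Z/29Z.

17

By the extended Euclidean algorithm:
29 = 2·12 + 5
12 = 2·5 + 2
5 = 2·2 + 1
2 = 2·1 + 0
gcd(12, 29) = 1, so the inverse exists.
Back-substitute for 1:
1 = 1·5 − 2·2
  = −2·12 + 5·5
  = 5·29 − 12·12
So 12⁻¹ ≡ −12 ≡ 17 (mod 29).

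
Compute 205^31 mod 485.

Compute successive squares:
31 in binary is 11111, i.e. 31 = 16 + 8 + 4 + 2 + 1.
205^1 ≡ 205 (mod 485)
205^2 ≡ 205^2 = 42025 ≡ 315 (mod 485)
205^4 ≡ 315^2 = 99225 ≡ 285 (mod 485)
205^8 ≡ 285^2 = 81225 ≡ 230 (mod 485)
205^16 ≡ 230^2 = 52900 ≡ 35 (mod 485)
205^31 = 205^16 · 205^8 · 205^4 · 205^2 · 205^1 ≡ 35 · 230 · 285 · 315 · 205 (mod 485).
Accumulate the product:
35 · 230 = 8050 ≡ 290
290 · 285 = 82650 ≡ 200
200 · 315 = 63000 ≡ 435
435 · 205 = 89175 ≡ 420

420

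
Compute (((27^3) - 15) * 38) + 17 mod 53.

(27)^3 ≡ 20 (mod 53)
20 - 15 = 5
5 * 38 = 190 ≡ 31 (mod 53)
31 + 17 = 48

48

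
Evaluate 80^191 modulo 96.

32

Using repeated squaring:
80^1 ≡ 80 (mod 96)
80^2 ≡ 80^2 = 6400 ≡ 64 (mod 96)
80^4 ≡ 64^2 = 4096 ≡ 64 (mod 96)
80^8 ≡ 64^2 = 4096 ≡ 64 (mod 96)
80^16 ≡ 64^2 = 4096 ≡ 64 (mod 96)
80^32 ≡ 64^2 = 4096 ≡ 64 (mod 96)
80^64 ≡ 64^2 = 4096 ≡ 64 (mod 96)
80^128 ≡ 64^2 = 4096 ≡ 64 (mod 96)
80^191 = 80^128 × 80^32 × 80^16 × 80^8 × 80^4 × 80^2 × 80^1 ≡ 64 × 64 × 64 × 64 × 64 × 64 × 80 (mod 96).
Accumulate the product:
64 × 64 = 4096 ≡ 64
64 × 64 = 4096 ≡ 64
64 × 64 = 4096 ≡ 64
64 × 64 = 4096 ≡ 64
64 × 64 = 4096 ≡ 64
64 × 80 = 5120 ≡ 32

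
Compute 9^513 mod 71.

2

513 in binary is 1000000001, i.e. 513 = 512 + 1.
9^1 ≡ 9 (mod 71)
9^2 ≡ 9^2 = 81 ≡ 10 (mod 71)
9^4 ≡ 10^2 = 100 ≡ 29 (mod 71)
9^8 ≡ 29^2 = 841 ≡ 60 (mod 71)
9^16 ≡ 60^2 = 3600 ≡ 50 (mod 71)
9^32 ≡ 50^2 = 2500 ≡ 15 (mod 71)
9^64 ≡ 15^2 = 225 ≡ 12 (mod 71)
9^128 ≡ 12^2 = 144 ≡ 2 (mod 71)
9^256 ≡ 2^2 = 4 (mod 71)
9^512 ≡ 4^2 = 16 (mod 71)
9^513 = 9^512 * 9^1 ≡ 16 * 9 (mod 71).
16 * 9 = 144 ≡ 2 (mod 71).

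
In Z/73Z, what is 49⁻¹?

3

Apply the Euclidean algorithm and back-substitute:
73 = 1*49 + 24
49 = 2*24 + 1
24 = 24*1 + 0
gcd(49, 73) = 1, so the inverse exists.
Bézout: 1 = −2*73 + 3*49.
So 49⁻¹ ≡ 3 (mod 73).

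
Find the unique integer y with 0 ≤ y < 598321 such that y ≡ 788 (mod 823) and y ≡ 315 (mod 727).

289661

823⁻¹ mod 727: 823·674 ≡ 1 (mod 727), so 823⁻¹ ≡ 674.
y = 788 + 823·((315 − 788)·674 mod 727) = 788 + 823·351 = 289661.
Check: 289661 mod 823 = 788, 289661 mod 727 = 315. ✓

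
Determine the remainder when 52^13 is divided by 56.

24

By square-and-multiply:
13 in binary is 1101, i.e. 13 = 8 + 4 + 1.
52^1 ≡ 52 (mod 56)
52^2 ≡ 52^2 = 2704 ≡ 16 (mod 56)
52^4 ≡ 16^2 = 256 ≡ 32 (mod 56)
52^8 ≡ 32^2 = 1024 ≡ 16 (mod 56)
52^13 = 52^8 · 52^4 · 52^1 ≡ 16 · 32 · 52 (mod 56).
Accumulate the product:
16 · 32 = 512 ≡ 8
8 · 52 = 416 ≡ 24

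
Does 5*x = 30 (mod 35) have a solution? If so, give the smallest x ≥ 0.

gcd(5, 35) = 5, and 5 | 30, so solutions exist.
Divide through by 5: 1*x = 6 (mod 7).
1⁻¹ ≡ 1 (mod 7).
x ≡ 1*6 ≡ 6 (mod 7).
The smallest non-negative solution is x = 6.

6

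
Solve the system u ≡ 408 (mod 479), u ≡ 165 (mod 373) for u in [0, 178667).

479⁻¹ mod 373: 479·278 ≡ 1 (mod 373), so 479⁻¹ ≡ 278.
u = 408 + 479·((165 − 408)·278 mod 373) = 408 + 479·332 = 159436.

159436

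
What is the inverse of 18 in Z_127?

120

Run the extended Euclidean algorithm:
127 = 7·18 + 1
18 = 18·1 + 0
gcd(18, 127) = 1, so the inverse exists.
Bézout: 1 = 1·127 − 7·18.
So 18⁻¹ ≡ −7 ≡ 120 (mod 127).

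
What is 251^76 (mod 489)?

251^1 ≡ 251 (mod 489)
251^2 ≡ 251^2 = 63001 ≡ 409 (mod 489)
251^4 ≡ 409^2 = 167281 ≡ 43 (mod 489)
251^8 ≡ 43^2 = 1849 ≡ 382 (mod 489)
251^16 ≡ 382^2 = 145924 ≡ 202 (mod 489)
251^32 ≡ 202^2 = 40804 ≡ 217 (mod 489)
251^64 ≡ 217^2 = 47089 ≡ 145 (mod 489)
251^76 = 251^64 * 251^8 * 251^4 ≡ 145 * 382 * 43 (mod 489).
Accumulate the product:
145 * 382 = 55390 ≡ 133
133 * 43 = 5719 ≡ 340

340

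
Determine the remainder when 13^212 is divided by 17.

1

212 in binary is 11010100, i.e. 212 = 128 + 64 + 16 + 4.
13^1 ≡ 13 (mod 17)
13^2 ≡ 13^2 = 169 ≡ 16 (mod 17)
13^4 ≡ 16^2 = 256 ≡ 1 (mod 17)
13^8 ≡ 1^2 = 1 (mod 17)
13^16 ≡ 1^2 = 1 (mod 17)
13^32 ≡ 1^2 = 1 (mod 17)
13^64 ≡ 1^2 = 1 (mod 17)
13^128 ≡ 1^2 = 1 (mod 17)
13^212 = 13^128 · 13^64 · 13^16 · 13^4 ≡ 1 · 1 · 1 · 1 (mod 17).
Accumulate the product:
1 · 1 = 1
1 · 1 = 1
1 · 1 = 1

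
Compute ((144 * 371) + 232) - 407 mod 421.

144 * 371 = 53424 ≡ 378 (mod 421)
378 + 232 = 610 ≡ 189 (mod 421)
189 - 407 = -218 ≡ 203 (mod 421)

203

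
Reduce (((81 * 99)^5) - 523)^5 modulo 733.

470

81 * 99 = 8019 ≡ 689 (mod 733)
(689)^5 ≡ 713 (mod 733)
713 - 523 = 190
(190)^5 ≡ 470 (mod 733)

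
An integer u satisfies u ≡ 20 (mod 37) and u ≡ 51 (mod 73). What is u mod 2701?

2314

37⁻¹ mod 73: 37·2 ≡ 1 (mod 73), so 37⁻¹ ≡ 2.
u = 20 + 37·((51 − 20)·2 mod 73) = 20 + 37·62 = 2314.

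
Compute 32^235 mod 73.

32

Using repeated squaring:
235 in binary is 11101011, i.e. 235 = 128 + 64 + 32 + 8 + 2 + 1.
32^1 ≡ 32 (mod 73)
32^2 ≡ 32^2 = 1024 ≡ 2 (mod 73)
32^4 ≡ 2^2 = 4 (mod 73)
32^8 ≡ 4^2 = 16 (mod 73)
32^16 ≡ 16^2 = 256 ≡ 37 (mod 73)
32^32 ≡ 37^2 = 1369 ≡ 55 (mod 73)
32^64 ≡ 55^2 = 3025 ≡ 32 (mod 73)
32^128 ≡ 32^2 = 1024 ≡ 2 (mod 73)
32^235 = 32^128 * 32^64 * 32^32 * 32^8 * 32^2 * 32^1 ≡ 2 * 32 * 55 * 16 * 2 * 32 (mod 73).
Accumulate the product:
2 * 32 = 64
64 * 55 = 3520 ≡ 16
16 * 16 = 256 ≡ 37
37 * 2 = 74 ≡ 1
1 * 32 = 32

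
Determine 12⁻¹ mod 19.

By the extended Euclidean algorithm:
19 = 1*12 + 7
12 = 1*7 + 5
7 = 1*5 + 2
5 = 2*2 + 1
2 = 2*1 + 0
gcd(12, 19) = 1, so the inverse exists.
Back-substitute for 1:
1 = 1*5 − 2*2
  = −2*7 + 3*5
  = 3*12 − 5*7
  = −5*19 + 8*12
So 12⁻¹ ≡ 8 (mod 19).

8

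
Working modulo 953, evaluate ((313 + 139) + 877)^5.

160

313 + 139 = 452
452 + 877 = 1329 ≡ 376 (mod 953)
(376)^5 ≡ 160 (mod 953)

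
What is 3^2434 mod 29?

2434 in binary is 100110000010, i.e. 2434 = 2048 + 256 + 128 + 2.
3^1 ≡ 3 (mod 29)
3^2 ≡ 3^2 = 9 (mod 29)
3^4 ≡ 9^2 = 81 ≡ 23 (mod 29)
3^8 ≡ 23^2 = 529 ≡ 7 (mod 29)
3^16 ≡ 7^2 = 49 ≡ 20 (mod 29)
3^32 ≡ 20^2 = 400 ≡ 23 (mod 29)
3^64 ≡ 23^2 = 529 ≡ 7 (mod 29)
3^128 ≡ 7^2 = 49 ≡ 20 (mod 29)
3^256 ≡ 20^2 = 400 ≡ 23 (mod 29)
3^512 ≡ 23^2 = 529 ≡ 7 (mod 29)
3^1024 ≡ 7^2 = 49 ≡ 20 (mod 29)
3^2048 ≡ 20^2 = 400 ≡ 23 (mod 29)
3^2434 = 3^2048 × 3^256 × 3^128 × 3^2 ≡ 23 × 23 × 20 × 9 (mod 29).
Accumulate the product:
23 × 23 = 529 ≡ 7
7 × 20 = 140 ≡ 24
24 × 9 = 216 ≡ 13

13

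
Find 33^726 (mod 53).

11

726 in binary is 1011010110, i.e. 726 = 512 + 128 + 64 + 16 + 4 + 2.
33^1 ≡ 33 (mod 53)
33^2 ≡ 33^2 = 1089 ≡ 29 (mod 53)
33^4 ≡ 29^2 = 841 ≡ 46 (mod 53)
33^8 ≡ 46^2 = 2116 ≡ 49 (mod 53)
33^16 ≡ 49^2 = 2401 ≡ 16 (mod 53)
33^32 ≡ 16^2 = 256 ≡ 44 (mod 53)
33^64 ≡ 44^2 = 1936 ≡ 28 (mod 53)
33^128 ≡ 28^2 = 784 ≡ 42 (mod 53)
33^256 ≡ 42^2 = 1764 ≡ 15 (mod 53)
33^512 ≡ 15^2 = 225 ≡ 13 (mod 53)
33^726 = 33^512 · 33^128 · 33^64 · 33^16 · 33^4 · 33^2 ≡ 13 · 42 · 28 · 16 · 46 · 29 (mod 53).
Accumulate the product:
13 · 42 = 546 ≡ 16
16 · 28 = 448 ≡ 24
24 · 16 = 384 ≡ 13
13 · 46 = 598 ≡ 15
15 · 29 = 435 ≡ 11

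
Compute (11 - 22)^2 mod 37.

10

11 - 22 = -11 ≡ 26 (mod 37)
(26)^2 ≡ 10 (mod 37)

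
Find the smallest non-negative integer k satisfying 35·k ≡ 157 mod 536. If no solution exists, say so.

gcd(35, 536) = 1, so a unique solution mod 536 exists.
35⁻¹ ≡ 291 (mod 536).
k ≡ 291·157 ≡ 127 (mod 536).

127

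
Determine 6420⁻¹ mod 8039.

1579

By the extended Euclidean algorithm:
8039 = 1×6420 + 1619
6420 = 3×1619 + 1563
1619 = 1×1563 + 56
1563 = 27×56 + 51
56 = 1×51 + 5
51 = 10×5 + 1
5 = 5×1 + 0
gcd(6420, 8039) = 1, so the inverse exists.
Bézout: 1 = −1261×8039 + 1579×6420.
So 6420⁻¹ ≡ 1579 (mod 8039).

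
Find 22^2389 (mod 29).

Using repeated squaring:
22^1 ≡ 22 (mod 29)
22^2 ≡ 22^2 = 484 ≡ 20 (mod 29)
22^4 ≡ 20^2 = 400 ≡ 23 (mod 29)
22^8 ≡ 23^2 = 529 ≡ 7 (mod 29)
22^16 ≡ 7^2 = 49 ≡ 20 (mod 29)
22^32 ≡ 20^2 = 400 ≡ 23 (mod 29)
22^64 ≡ 23^2 = 529 ≡ 7 (mod 29)
22^128 ≡ 7^2 = 49 ≡ 20 (mod 29)
22^256 ≡ 20^2 = 400 ≡ 23 (mod 29)
22^512 ≡ 23^2 = 529 ≡ 7 (mod 29)
22^1024 ≡ 7^2 = 49 ≡ 20 (mod 29)
22^2048 ≡ 20^2 = 400 ≡ 23 (mod 29)
22^2389 = 22^2048 · 22^256 · 22^64 · 22^16 · 22^4 · 22^1 ≡ 23 · 23 · 7 · 20 · 23 · 22 (mod 29).
Accumulate the product:
23 · 23 = 529 ≡ 7
7 · 7 = 49 ≡ 20
20 · 20 = 400 ≡ 23
23 · 23 = 529 ≡ 7
7 · 22 = 154 ≡ 9

9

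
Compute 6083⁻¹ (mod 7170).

6827

7170 = 1·6083 + 1087
6083 = 5·1087 + 648
1087 = 1·648 + 439
648 = 1·439 + 209
439 = 2·209 + 21
209 = 9·21 + 20
21 = 1·20 + 1
20 = 20·1 + 0
gcd(6083, 7170) = 1, so the inverse exists.
Back-substitute for 1:
1 = 1·21 − 1·20
  = −1·209 + 10·21
  = 10·439 − 21·209
  = −21·648 + 31·439
  = 31·1087 − 52·648
  = −52·6083 + 291·1087
  = 291·7170 − 343·6083
So 6083⁻¹ ≡ −343 ≡ 6827 (mod 7170).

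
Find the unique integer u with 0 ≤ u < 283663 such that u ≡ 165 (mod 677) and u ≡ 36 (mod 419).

677⁻¹ mod 419: 677·216 ≡ 1 (mod 419), so 677⁻¹ ≡ 216.
u = 165 + 677·((36 − 165)·216 mod 419) = 165 + 677·209 = 141658.

141658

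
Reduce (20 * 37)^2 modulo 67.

20 * 37 = 740 ≡ 3 (mod 67)
(3)^2 ≡ 9 (mod 67)

9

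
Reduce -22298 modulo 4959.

-22298 = -5×4959 + 2497, so -22298 ≡ 2497 (mod 4959).

2497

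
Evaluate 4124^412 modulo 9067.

By square-and-multiply:
412 in binary is 110011100, i.e. 412 = 256 + 128 + 16 + 8 + 4.
4124^1 ≡ 4124 (mod 9067)
4124^2 ≡ 4124^2 = 17007376 ≡ 6751 (mod 9067)
4124^4 ≡ 6751^2 = 45576001 ≡ 5259 (mod 9067)
4124^8 ≡ 5259^2 = 27657081 ≡ 2731 (mod 9067)
4124^16 ≡ 2731^2 = 7458361 ≡ 5287 (mod 9067)
4124^32 ≡ 5287^2 = 27952369 ≡ 7875 (mod 9067)
4124^64 ≡ 7875^2 = 62015625 ≡ 6412 (mod 9067)
4124^128 ≡ 6412^2 = 41113744 ≡ 3966 (mod 9067)
4124^256 ≡ 3966^2 = 15729156 ≡ 6978 (mod 9067)
4124^412 = 4124^256 * 4124^128 * 4124^16 * 4124^8 * 4124^4 ≡ 6978 * 3966 * 5287 * 2731 * 5259 (mod 9067).
Accumulate the product:
6978 * 3966 = 27674748 ≡ 2264
2264 * 5287 = 11969768 ≡ 1328
1328 * 2731 = 3626768 ≡ 9035
9035 * 5259 = 47515065 ≡ 3985

3985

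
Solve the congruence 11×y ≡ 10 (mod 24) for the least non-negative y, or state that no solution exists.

gcd(11, 24) = 1, so a unique solution mod 24 exists.
11⁻¹ ≡ 11 (mod 24).
y ≡ 11×10 ≡ 14 (mod 24).

14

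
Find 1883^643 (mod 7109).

Compute successive squares:
643 in binary is 1010000011, i.e. 643 = 512 + 128 + 2 + 1.
1883^1 ≡ 1883 (mod 7109)
1883^2 ≡ 1883^2 = 3545689 ≡ 5407 (mod 7109)
1883^4 ≡ 5407^2 = 29235649 ≡ 3441 (mod 7109)
1883^8 ≡ 3441^2 = 11840481 ≡ 3996 (mod 7109)
1883^16 ≡ 3996^2 = 15968016 ≡ 1202 (mod 7109)
1883^32 ≡ 1202^2 = 1444804 ≡ 1677 (mod 7109)
1883^64 ≡ 1677^2 = 2812329 ≡ 4274 (mod 7109)
1883^128 ≡ 4274^2 = 18267076 ≡ 4055 (mod 7109)
1883^256 ≡ 4055^2 = 16443025 ≡ 7017 (mod 7109)
1883^512 ≡ 7017^2 = 49238289 ≡ 1355 (mod 7109)
1883^643 = 1883^512 · 1883^128 · 1883^2 · 1883^1 ≡ 1355 · 4055 · 5407 · 1883 (mod 7109).
Accumulate the product:
1355 · 4055 = 5494525 ≡ 6377
6377 · 5407 = 34480439 ≡ 1789
1789 · 1883 = 3368687 ≡ 6130

6130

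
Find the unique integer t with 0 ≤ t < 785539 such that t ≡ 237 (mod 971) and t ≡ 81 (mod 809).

971⁻¹ mod 809: 971×5 ≡ 1 (mod 809), so 971⁻¹ ≡ 5.
t = 237 + 971×((81 − 237)×5 mod 809) = 237 + 971×29 = 28396.

28396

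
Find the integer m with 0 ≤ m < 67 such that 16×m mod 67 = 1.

21

By the extended Euclidean algorithm:
67 = 4*16 + 3
16 = 5*3 + 1
3 = 3*1 + 0
gcd(16, 67) = 1, so the inverse exists.
Bézout: 1 = −5*67 + 21*16.
So 16⁻¹ ≡ 21 (mod 67).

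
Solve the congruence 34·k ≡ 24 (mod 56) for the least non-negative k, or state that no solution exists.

4

gcd(34, 56) = 2, and 2 | 24, so solutions exist.
Divide through by 2: 17·k ≡ 12 mod 28.
17⁻¹ ≡ 5 (mod 28).
k ≡ 5·12 ≡ 4 (mod 28).
The smallest non-negative solution is k = 4.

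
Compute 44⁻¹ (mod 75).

29

By the extended Euclidean algorithm:
75 = 1*44 + 31
44 = 1*31 + 13
31 = 2*13 + 5
13 = 2*5 + 3
5 = 1*3 + 2
3 = 1*2 + 1
2 = 2*1 + 0
gcd(44, 75) = 1, so the inverse exists.
Back-substitute for 1:
1 = 1*3 − 1*2
  = −1*5 + 2*3
  = 2*13 − 5*5
  = −5*31 + 12*13
  = 12*44 − 17*31
  = −17*75 + 29*44
So 44⁻¹ ≡ 29 (mod 75).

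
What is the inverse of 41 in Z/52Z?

33

52 = 1*41 + 11
41 = 3*11 + 8
11 = 1*8 + 3
8 = 2*3 + 2
3 = 1*2 + 1
2 = 2*1 + 0
gcd(41, 52) = 1, so the inverse exists.
Back-substitute for 1:
1 = 1*3 − 1*2
  = −1*8 + 3*3
  = 3*11 − 4*8
  = −4*41 + 15*11
  = 15*52 − 19*41
So 41⁻¹ ≡ −19 ≡ 33 (mod 52).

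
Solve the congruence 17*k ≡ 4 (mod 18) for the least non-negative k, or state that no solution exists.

14

gcd(17, 18) = 1, so a unique solution mod 18 exists.
17⁻¹ ≡ 17 (mod 18).
k ≡ 17*4 ≡ 14 (mod 18).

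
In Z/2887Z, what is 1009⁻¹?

2289

2887 = 2*1009 + 869
1009 = 1*869 + 140
869 = 6*140 + 29
140 = 4*29 + 24
29 = 1*24 + 5
24 = 4*5 + 4
5 = 1*4 + 1
4 = 4*1 + 0
gcd(1009, 2887) = 1, so the inverse exists.
Bézout: 1 = 209*2887 − 598*1009.
So 1009⁻¹ ≡ −598 ≡ 2289 (mod 2887).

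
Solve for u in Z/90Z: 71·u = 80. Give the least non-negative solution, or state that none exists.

10

gcd(71, 90) = 1, so a unique solution mod 90 exists.
71⁻¹ ≡ 71 (mod 90).
u ≡ 71·80 ≡ 10 (mod 90).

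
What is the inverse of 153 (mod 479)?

479 = 3·153 + 20
153 = 7·20 + 13
20 = 1·13 + 7
13 = 1·7 + 6
7 = 1·6 + 1
6 = 6·1 + 0
gcd(153, 479) = 1, so the inverse exists.
Bézout: 1 = 23·479 − 72·153.
So 153⁻¹ ≡ −72 ≡ 407 (mod 479).

407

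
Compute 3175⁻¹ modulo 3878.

3878 = 1·3175 + 703
3175 = 4·703 + 363
703 = 1·363 + 340
363 = 1·340 + 23
340 = 14·23 + 18
23 = 1·18 + 5
18 = 3·5 + 3
5 = 1·3 + 2
3 = 1·2 + 1
2 = 2·1 + 0
gcd(3175, 3878) = 1, so the inverse exists.
Back-substitute for 1:
1 = 1·3 − 1·2
  = −1·5 + 2·3
  = 2·18 − 7·5
  = −7·23 + 9·18
  = 9·340 − 133·23
  = −133·363 + 142·340
  = 142·703 − 275·363
  = −275·3175 + 1242·703
  = 1242·3878 − 1517·3175
So 3175⁻¹ ≡ −1517 ≡ 2361 (mod 3878).

2361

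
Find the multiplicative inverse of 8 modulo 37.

37 = 4·8 + 5
8 = 1·5 + 3
5 = 1·3 + 2
3 = 1·2 + 1
2 = 2·1 + 0
gcd(8, 37) = 1, so the inverse exists.
Back-substitute for 1:
1 = 1·3 − 1·2
  = −1·5 + 2·3
  = 2·8 − 3·5
  = −3·37 + 14·8
So 8⁻¹ ≡ 14 (mod 37).

14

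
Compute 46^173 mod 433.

By square-and-multiply:
173 in binary is 10101101, i.e. 173 = 128 + 32 + 8 + 4 + 1.
46^1 ≡ 46 (mod 433)
46^2 ≡ 46^2 = 2116 ≡ 384 (mod 433)
46^4 ≡ 384^2 = 147456 ≡ 236 (mod 433)
46^8 ≡ 236^2 = 55696 ≡ 272 (mod 433)
46^16 ≡ 272^2 = 73984 ≡ 374 (mod 433)
46^32 ≡ 374^2 = 139876 ≡ 17 (mod 433)
46^64 ≡ 17^2 = 289 (mod 433)
46^128 ≡ 289^2 = 83521 ≡ 385 (mod 433)
46^173 = 46^128 × 46^32 × 46^8 × 46^4 × 46^1 ≡ 385 × 17 × 272 × 236 × 46 (mod 433).
Accumulate the product:
385 × 17 = 6545 ≡ 50
50 × 272 = 13600 ≡ 177
177 × 236 = 41772 ≡ 204
204 × 46 = 9384 ≡ 291

291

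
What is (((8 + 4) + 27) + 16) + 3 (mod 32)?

8 + 4 = 12
12 + 27 = 39 ≡ 7 (mod 32)
7 + 16 = 23
23 + 3 = 26

26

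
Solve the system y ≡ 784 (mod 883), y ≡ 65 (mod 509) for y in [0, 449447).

401666

883⁻¹ mod 509: 883*279 ≡ 1 (mod 509), so 883⁻¹ ≡ 279.
y = 784 + 883*((65 − 784)*279 mod 509) = 784 + 883*454 = 401666.
Check: 401666 mod 883 = 784, 401666 mod 509 = 65. ✓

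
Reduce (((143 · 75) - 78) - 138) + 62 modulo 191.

143 · 75 = 10725 ≡ 29 (mod 191)
29 - 78 = -49 ≡ 142 (mod 191)
142 - 138 = 4
4 + 62 = 66

66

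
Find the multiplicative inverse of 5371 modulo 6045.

Apply the Euclidean algorithm and back-substitute:
6045 = 1×5371 + 674
5371 = 7×674 + 653
674 = 1×653 + 21
653 = 31×21 + 2
21 = 10×2 + 1
2 = 2×1 + 0
gcd(5371, 6045) = 1, so the inverse exists.
Bézout: 1 = 2558×6045 − 2879×5371.
So 5371⁻¹ ≡ −2879 ≡ 3166 (mod 6045).

3166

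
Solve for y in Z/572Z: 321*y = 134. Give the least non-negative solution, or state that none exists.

gcd(321, 572) = 1, so a unique solution mod 572 exists.
321⁻¹ ≡ 237 (mod 572).
y ≡ 237*134 ≡ 298 (mod 572).

298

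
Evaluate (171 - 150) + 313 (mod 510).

334

171 - 150 = 21
21 + 313 = 334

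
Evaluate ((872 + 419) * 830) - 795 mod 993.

281

872 + 419 = 1291 ≡ 298 (mod 993)
298 * 830 = 247340 ≡ 83 (mod 993)
83 - 795 = -712 ≡ 281 (mod 993)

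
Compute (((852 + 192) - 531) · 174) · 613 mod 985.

856

852 + 192 = 1044 ≡ 59 (mod 985)
59 - 531 = -472 ≡ 513 (mod 985)
513 · 174 = 89262 ≡ 612 (mod 985)
612 · 613 = 375156 ≡ 856 (mod 985)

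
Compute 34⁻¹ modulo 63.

13

63 = 1*34 + 29
34 = 1*29 + 5
29 = 5*5 + 4
5 = 1*4 + 1
4 = 4*1 + 0
gcd(34, 63) = 1, so the inverse exists.
Back-substitute for 1:
1 = 1*5 − 1*4
  = −1*29 + 6*5
  = 6*34 − 7*29
  = −7*63 + 13*34
So 34⁻¹ ≡ 13 (mod 63).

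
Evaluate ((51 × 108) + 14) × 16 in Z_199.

51 × 108 = 5508 ≡ 135 (mod 199)
135 + 14 = 149
149 × 16 = 2384 ≡ 195 (mod 199)

195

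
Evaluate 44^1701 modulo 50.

Compute successive squares:
1701 in binary is 11010100101, i.e. 1701 = 1024 + 512 + 128 + 32 + 4 + 1.
44^1 ≡ 44 (mod 50)
44^2 ≡ 44^2 = 1936 ≡ 36 (mod 50)
44^4 ≡ 36^2 = 1296 ≡ 46 (mod 50)
44^8 ≡ 46^2 = 2116 ≡ 16 (mod 50)
44^16 ≡ 16^2 = 256 ≡ 6 (mod 50)
44^32 ≡ 6^2 = 36 (mod 50)
44^64 ≡ 36^2 = 1296 ≡ 46 (mod 50)
44^128 ≡ 46^2 = 2116 ≡ 16 (mod 50)
44^256 ≡ 16^2 = 256 ≡ 6 (mod 50)
44^512 ≡ 6^2 = 36 (mod 50)
44^1024 ≡ 36^2 = 1296 ≡ 46 (mod 50)
44^1701 = 44^1024 · 44^512 · 44^128 · 44^32 · 44^4 · 44^1 ≡ 46 · 36 · 16 · 36 · 46 · 44 (mod 50).
Accumulate the product:
46 · 36 = 1656 ≡ 6
6 · 16 = 96 ≡ 46
46 · 36 = 1656 ≡ 6
6 · 46 = 276 ≡ 26
26 · 44 = 1144 ≡ 44

44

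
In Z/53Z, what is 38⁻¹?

53 = 1*38 + 15
38 = 2*15 + 8
15 = 1*8 + 7
8 = 1*7 + 1
7 = 7*1 + 0
gcd(38, 53) = 1, so the inverse exists.
Bézout: 1 = −5*53 + 7*38.
So 38⁻¹ ≡ 7 (mod 53).

7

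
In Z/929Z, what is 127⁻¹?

534

Apply the Euclidean algorithm and back-substitute:
929 = 7*127 + 40
127 = 3*40 + 7
40 = 5*7 + 5
7 = 1*5 + 2
5 = 2*2 + 1
2 = 2*1 + 0
gcd(127, 929) = 1, so the inverse exists.
Back-substitute for 1:
1 = 1*5 − 2*2
  = −2*7 + 3*5
  = 3*40 − 17*7
  = −17*127 + 54*40
  = 54*929 − 395*127
So 127⁻¹ ≡ −395 ≡ 534 (mod 929).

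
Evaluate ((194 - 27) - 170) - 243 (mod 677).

194 - 27 = 167
167 - 170 = -3 ≡ 674 (mod 677)
674 - 243 = 431

431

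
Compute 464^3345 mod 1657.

By square-and-multiply:
3345 in binary is 110100010001, i.e. 3345 = 2048 + 1024 + 256 + 16 + 1.
464^1 ≡ 464 (mod 1657)
464^2 ≡ 464^2 = 215296 ≡ 1543 (mod 1657)
464^4 ≡ 1543^2 = 2380849 ≡ 1397 (mod 1657)
464^8 ≡ 1397^2 = 1951609 ≡ 1320 (mod 1657)
464^16 ≡ 1320^2 = 1742400 ≡ 893 (mod 1657)
464^32 ≡ 893^2 = 797449 ≡ 432 (mod 1657)
464^64 ≡ 432^2 = 186624 ≡ 1040 (mod 1657)
464^128 ≡ 1040^2 = 1081600 ≡ 1236 (mod 1657)
464^256 ≡ 1236^2 = 1527696 ≡ 1599 (mod 1657)
464^512 ≡ 1599^2 = 2556801 ≡ 50 (mod 1657)
464^1024 ≡ 50^2 = 2500 ≡ 843 (mod 1657)
464^2048 ≡ 843^2 = 710649 ≡ 1453 (mod 1657)
464^3345 = 464^2048 × 464^1024 × 464^256 × 464^16 × 464^1 ≡ 1453 × 843 × 1599 × 893 × 464 (mod 1657).
Accumulate the product:
1453 × 843 = 1224879 ≡ 356
356 × 1599 = 569244 ≡ 893
893 × 893 = 797449 ≡ 432
432 × 464 = 200448 ≡ 1608

1608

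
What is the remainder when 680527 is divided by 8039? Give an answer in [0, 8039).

5251

680527 = 84·8039 + 5251, so 680527 ≡ 5251 (mod 8039).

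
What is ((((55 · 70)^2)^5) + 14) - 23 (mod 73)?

55 · 70 = 3850 ≡ 54 (mod 73)
(54)^2 ≡ 69 (mod 73)
(69)^5 ≡ 71 (mod 73)
71 + 14 = 85 ≡ 12 (mod 73)
12 - 23 = -11 ≡ 62 (mod 73)

62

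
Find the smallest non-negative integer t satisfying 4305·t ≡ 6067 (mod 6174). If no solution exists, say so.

gcd(4305, 6174) = 21, and 21 does not divide 6067.
So the congruence has no solution.

no solution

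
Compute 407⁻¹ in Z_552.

Run the extended Euclidean algorithm:
552 = 1×407 + 145
407 = 2×145 + 117
145 = 1×117 + 28
117 = 4×28 + 5
28 = 5×5 + 3
5 = 1×3 + 2
3 = 1×2 + 1
2 = 2×1 + 0
gcd(407, 552) = 1, so the inverse exists.
Back-substitute for 1:
1 = 1×3 − 1×2
  = −1×5 + 2×3
  = 2×28 − 11×5
  = −11×117 + 46×28
  = 46×145 − 57×117
  = −57×407 + 160×145
  = 160×552 − 217×407
So 407⁻¹ ≡ −217 ≡ 335 (mod 552).

335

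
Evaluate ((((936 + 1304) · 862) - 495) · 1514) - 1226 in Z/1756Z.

1308

936 + 1304 = 2240 ≡ 484 (mod 1756)
484 · 862 = 417208 ≡ 1036 (mod 1756)
1036 - 495 = 541
541 · 1514 = 819074 ≡ 778 (mod 1756)
778 - 1226 = -448 ≡ 1308 (mod 1756)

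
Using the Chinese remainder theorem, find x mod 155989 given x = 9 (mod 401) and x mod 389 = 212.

71788

401⁻¹ mod 389: 401*227 ≡ 1 (mod 389), so 401⁻¹ ≡ 227.
x = 9 + 401*((212 − 9)*227 mod 389) = 9 + 401*179 = 71788.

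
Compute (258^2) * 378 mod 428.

356

(258)^2 ≡ 224 (mod 428)
224 * 378 = 84672 ≡ 356 (mod 428)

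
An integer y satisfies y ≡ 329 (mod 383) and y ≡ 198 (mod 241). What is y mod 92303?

383⁻¹ mod 241: 383·185 ≡ 1 (mod 241), so 383⁻¹ ≡ 185.
y = 329 + 383·((198 − 329)·185 mod 241) = 329 + 383·106 = 40927.

40927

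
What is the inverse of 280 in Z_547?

Apply the Euclidean algorithm and back-substitute:
547 = 1·280 + 267
280 = 1·267 + 13
267 = 20·13 + 7
13 = 1·7 + 6
7 = 1·6 + 1
6 = 6·1 + 0
gcd(280, 547) = 1, so the inverse exists.
Bézout: 1 = 43·547 − 84·280.
So 280⁻¹ ≡ −84 ≡ 463 (mod 547).

463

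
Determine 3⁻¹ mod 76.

76 = 25×3 + 1
3 = 3×1 + 0
gcd(3, 76) = 1, so the inverse exists.
Back-substitute for 1:
1 = 1×76 − 25×3
So 3⁻¹ ≡ −25 ≡ 51 (mod 76).

51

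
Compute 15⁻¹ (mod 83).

72

By the extended Euclidean algorithm:
83 = 5·15 + 8
15 = 1·8 + 7
8 = 1·7 + 1
7 = 7·1 + 0
gcd(15, 83) = 1, so the inverse exists.
Back-substitute for 1:
1 = 1·8 − 1·7
  = −1·15 + 2·8
  = 2·83 − 11·15
So 15⁻¹ ≡ −11 ≡ 72 (mod 83).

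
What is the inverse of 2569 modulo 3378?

2593

3378 = 1·2569 + 809
2569 = 3·809 + 142
809 = 5·142 + 99
142 = 1·99 + 43
99 = 2·43 + 13
43 = 3·13 + 4
13 = 3·4 + 1
4 = 4·1 + 0
gcd(2569, 3378) = 1, so the inverse exists.
Back-substitute for 1:
1 = 1·13 − 3·4
  = −3·43 + 10·13
  = 10·99 − 23·43
  = −23·142 + 33·99
  = 33·809 − 188·142
  = −188·2569 + 597·809
  = 597·3378 − 785·2569
So 2569⁻¹ ≡ −785 ≡ 2593 (mod 3378).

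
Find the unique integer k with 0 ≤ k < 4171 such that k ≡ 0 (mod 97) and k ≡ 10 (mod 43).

97⁻¹ mod 43: 97*4 ≡ 1 (mod 43), so 97⁻¹ ≡ 4.
k = 0 + 97*((10 − 0)*4 mod 43) = 0 + 97*40 = 3880.

3880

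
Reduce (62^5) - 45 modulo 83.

(62)^5 ≡ 80 (mod 83)
80 - 45 = 35

35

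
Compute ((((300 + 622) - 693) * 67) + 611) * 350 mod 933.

828

300 + 622 = 922
922 - 693 = 229
229 * 67 = 15343 ≡ 415 (mod 933)
415 + 611 = 1026 ≡ 93 (mod 933)
93 * 350 = 32550 ≡ 828 (mod 933)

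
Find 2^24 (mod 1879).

24 in binary is 11000, i.e. 24 = 16 + 8.
2^1 ≡ 2 (mod 1879)
2^2 ≡ 2^2 = 4 (mod 1879)
2^4 ≡ 4^2 = 16 (mod 1879)
2^8 ≡ 16^2 = 256 (mod 1879)
2^16 ≡ 256^2 = 65536 ≡ 1650 (mod 1879)
2^24 = 2^16 × 2^8 ≡ 1650 × 256 (mod 1879).
1650 × 256 = 422400 ≡ 1504 (mod 1879).

1504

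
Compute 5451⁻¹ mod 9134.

Run the extended Euclidean algorithm:
9134 = 1·5451 + 3683
5451 = 1·3683 + 1768
3683 = 2·1768 + 147
1768 = 12·147 + 4
147 = 36·4 + 3
4 = 1·3 + 1
3 = 3·1 + 0
gcd(5451, 9134) = 1, so the inverse exists.
Bézout: 1 = −1372·9134 + 2299·5451.
So 5451⁻¹ ≡ 2299 (mod 9134).

2299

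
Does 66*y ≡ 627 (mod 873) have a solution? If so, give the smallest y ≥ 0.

155

gcd(66, 873) = 3, and 3 | 627, so solutions exist.
Divide through by 3: 22*y ≡ 209 mod 291.
22⁻¹ ≡ 172 (mod 291).
y ≡ 172*209 ≡ 155 (mod 291).
The smallest non-negative solution is y = 155.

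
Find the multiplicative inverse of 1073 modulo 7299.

By the extended Euclidean algorithm:
7299 = 6*1073 + 861
1073 = 1*861 + 212
861 = 4*212 + 13
212 = 16*13 + 4
13 = 3*4 + 1
4 = 4*1 + 0
gcd(1073, 7299) = 1, so the inverse exists.
Back-substitute for 1:
1 = 1*13 − 3*4
  = −3*212 + 49*13
  = 49*861 − 199*212
  = −199*1073 + 248*861
  = 248*7299 − 1687*1073
So 1073⁻¹ ≡ −1687 ≡ 5612 (mod 7299).

5612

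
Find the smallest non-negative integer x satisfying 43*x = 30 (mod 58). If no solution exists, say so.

56

gcd(43, 58) = 1, so a unique solution mod 58 exists.
43⁻¹ ≡ 27 (mod 58).
x ≡ 27*30 ≡ 56 (mod 58).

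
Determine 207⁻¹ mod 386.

386 = 1*207 + 179
207 = 1*179 + 28
179 = 6*28 + 11
28 = 2*11 + 6
11 = 1*6 + 5
6 = 1*5 + 1
5 = 5*1 + 0
gcd(207, 386) = 1, so the inverse exists.
Bézout: 1 = −37*386 + 69*207.
So 207⁻¹ ≡ 69 (mod 386).

69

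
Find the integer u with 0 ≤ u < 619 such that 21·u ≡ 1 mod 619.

59

619 = 29·21 + 10
21 = 2·10 + 1
10 = 10·1 + 0
gcd(21, 619) = 1, so the inverse exists.
Back-substitute for 1:
1 = 1·21 − 2·10
  = −2·619 + 59·21
So 21⁻¹ ≡ 59 (mod 619).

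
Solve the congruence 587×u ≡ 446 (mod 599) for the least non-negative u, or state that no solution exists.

gcd(587, 599) = 1, so a unique solution mod 599 exists.
587⁻¹ ≡ 549 (mod 599).
u ≡ 549×446 ≡ 462 (mod 599).

462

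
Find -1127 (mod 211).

139

-1127 = -6·211 + 139, so -1127 ≡ 139 (mod 211).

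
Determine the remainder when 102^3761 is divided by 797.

781

Compute successive squares:
3761 in binary is 111010110001, i.e. 3761 = 2048 + 1024 + 512 + 128 + 32 + 16 + 1.
102^1 ≡ 102 (mod 797)
102^2 ≡ 102^2 = 10404 ≡ 43 (mod 797)
102^4 ≡ 43^2 = 1849 ≡ 255 (mod 797)
102^8 ≡ 255^2 = 65025 ≡ 468 (mod 797)
102^16 ≡ 468^2 = 219024 ≡ 646 (mod 797)
102^32 ≡ 646^2 = 417316 ≡ 485 (mod 797)
102^64 ≡ 485^2 = 235225 ≡ 110 (mod 797)
102^128 ≡ 110^2 = 12100 ≡ 145 (mod 797)
102^256 ≡ 145^2 = 21025 ≡ 303 (mod 797)
102^512 ≡ 303^2 = 91809 ≡ 154 (mod 797)
102^1024 ≡ 154^2 = 23716 ≡ 603 (mod 797)
102^2048 ≡ 603^2 = 363609 ≡ 177 (mod 797)
102^3761 = 102^2048 × 102^1024 × 102^512 × 102^128 × 102^32 × 102^16 × 102^1 ≡ 177 × 603 × 154 × 145 × 485 × 646 × 102 (mod 797).
Accumulate the product:
177 × 603 = 106731 ≡ 730
730 × 154 = 112420 ≡ 43
43 × 145 = 6235 ≡ 656
656 × 485 = 318160 ≡ 157
157 × 646 = 101422 ≡ 203
203 × 102 = 20706 ≡ 781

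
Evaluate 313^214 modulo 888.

By square-and-multiply:
214 in binary is 11010110, i.e. 214 = 128 + 64 + 16 + 4 + 2.
313^1 ≡ 313 (mod 888)
313^2 ≡ 313^2 = 97969 ≡ 289 (mod 888)
313^4 ≡ 289^2 = 83521 ≡ 49 (mod 888)
313^8 ≡ 49^2 = 2401 ≡ 625 (mod 888)
313^16 ≡ 625^2 = 390625 ≡ 793 (mod 888)
313^32 ≡ 793^2 = 628849 ≡ 145 (mod 888)
313^64 ≡ 145^2 = 21025 ≡ 601 (mod 888)
313^128 ≡ 601^2 = 361201 ≡ 673 (mod 888)
313^214 = 313^128 · 313^64 · 313^16 · 313^4 · 313^2 ≡ 673 · 601 · 793 · 49 · 289 (mod 888).
Accumulate the product:
673 · 601 = 404473 ≡ 433
433 · 793 = 343369 ≡ 601
601 · 49 = 29449 ≡ 145
145 · 289 = 41905 ≡ 169

169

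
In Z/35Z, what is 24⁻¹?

35 = 1·24 + 11
24 = 2·11 + 2
11 = 5·2 + 1
2 = 2·1 + 0
gcd(24, 35) = 1, so the inverse exists.
Back-substitute for 1:
1 = 1·11 − 5·2
  = −5·24 + 11·11
  = 11·35 − 16·24
So 24⁻¹ ≡ −16 ≡ 19 (mod 35).

19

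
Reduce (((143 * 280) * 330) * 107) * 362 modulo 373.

200

143 * 280 = 40040 ≡ 129 (mod 373)
129 * 330 = 42570 ≡ 48 (mod 373)
48 * 107 = 5136 ≡ 287 (mod 373)
287 * 362 = 103894 ≡ 200 (mod 373)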